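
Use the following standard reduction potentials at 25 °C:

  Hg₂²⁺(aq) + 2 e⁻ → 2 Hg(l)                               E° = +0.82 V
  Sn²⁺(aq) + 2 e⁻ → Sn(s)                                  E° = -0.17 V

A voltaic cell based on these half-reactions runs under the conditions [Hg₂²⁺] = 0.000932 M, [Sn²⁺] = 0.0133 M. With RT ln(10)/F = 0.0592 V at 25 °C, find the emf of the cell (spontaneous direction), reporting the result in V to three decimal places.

+0.956 V

Hg₂²⁺/Hg is the cathode (higher E°), Sn²⁺/Sn the anode: E°cell = +0.82 − (-0.17) = +0.99 V, n = 2.
Overall: Hg₂²⁺(aq) + Sn(s) → 2 Hg(l) + Sn²⁺(aq)
Q = [Sn²⁺] / ([Hg₂²⁺]); log Q = 1.154.
E = E° − (0.0592/n) log Q = +0.99 − (0.0592/2)(1.154) = +0.956 V.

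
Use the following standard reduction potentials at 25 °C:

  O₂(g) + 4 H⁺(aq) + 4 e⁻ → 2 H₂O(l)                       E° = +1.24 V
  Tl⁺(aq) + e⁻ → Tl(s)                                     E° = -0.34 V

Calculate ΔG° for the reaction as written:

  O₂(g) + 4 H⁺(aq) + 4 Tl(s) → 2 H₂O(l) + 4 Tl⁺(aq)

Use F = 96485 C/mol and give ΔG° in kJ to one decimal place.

As written, O₂/H₂O is reduced (cathode) and Tl⁺/Tl is oxidised (anode), so E°cell = (+1.24) − (-0.34) = +1.58 V.
Balancing electrons gives n = 4.
ΔG° = −nFE° = −(4)(96485)(+1.58) = -609,785 J = -609.8 kJ.

-609.8 kJ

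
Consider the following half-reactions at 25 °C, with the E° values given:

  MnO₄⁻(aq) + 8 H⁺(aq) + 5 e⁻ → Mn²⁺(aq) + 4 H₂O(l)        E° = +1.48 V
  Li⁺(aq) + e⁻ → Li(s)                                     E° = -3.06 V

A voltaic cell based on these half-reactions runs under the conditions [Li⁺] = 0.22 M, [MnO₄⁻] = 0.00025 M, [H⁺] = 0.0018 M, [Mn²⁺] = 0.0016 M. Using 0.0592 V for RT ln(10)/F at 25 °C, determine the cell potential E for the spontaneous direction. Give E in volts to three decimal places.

+4.309 V

MnO₄⁻/Mn²⁺ is the cathode (higher E°), Li⁺/Li the anode: E°cell = +1.48 − (-3.06) = +4.54 V, n = 5.
Overall: MnO₄⁻(aq) + 8 H⁺(aq) + 5 Li(s) → Mn²⁺(aq) + 4 H₂O(l) + 5 Li⁺(aq)
Q = [Mn²⁺]·[Li⁺]^5 / ([MnO₄⁻]·[H⁺]^8); log Q = 19.476.
E = E° − (0.0592/n) log Q = +4.54 − (0.0592/5)(19.476) = +4.309 V.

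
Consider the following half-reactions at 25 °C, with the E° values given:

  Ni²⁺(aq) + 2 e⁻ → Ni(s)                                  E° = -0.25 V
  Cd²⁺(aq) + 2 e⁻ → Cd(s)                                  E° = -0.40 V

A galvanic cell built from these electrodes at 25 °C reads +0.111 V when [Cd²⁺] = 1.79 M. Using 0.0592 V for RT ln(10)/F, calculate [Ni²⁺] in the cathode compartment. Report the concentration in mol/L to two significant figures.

0.086 M

Ni²⁺/Ni is the cathode, Cd²⁺/Cd the anode: E°cell = +0.15 V, n = 2.
Overall reaction: Ni²⁺(aq) + Cd(s) → Ni(s) + Cd²⁺(aq); Q = [Cd²⁺]^1/[Ni²⁺]^1.
From E = E° − (0.0592/n) log Q: log Q = (E° − E)·n/0.0592 = (+0.15 − (+0.111))·2/0.0592 = 1.3176.
So 1·log[Ni²⁺] = 1·log(1.79) − log Q = 0.2529 − (1.3176) = -1.0647; [Ni²⁺] = 10^(-1.0647) ≈ 0.086 M.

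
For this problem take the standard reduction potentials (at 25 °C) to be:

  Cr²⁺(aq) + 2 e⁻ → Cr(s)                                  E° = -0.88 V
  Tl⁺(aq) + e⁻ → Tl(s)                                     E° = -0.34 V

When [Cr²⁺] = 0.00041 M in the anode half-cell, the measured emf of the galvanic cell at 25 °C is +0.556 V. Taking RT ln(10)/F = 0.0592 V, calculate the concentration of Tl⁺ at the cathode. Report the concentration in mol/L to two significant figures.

0.038 M

Tl⁺/Tl is the cathode, Cr²⁺/Cr the anode: E°cell = +0.54 V, n = 2.
Overall reaction: 2 Tl⁺(aq) + Cr(s) → 2 Tl(s) + Cr²⁺(aq); Q = [Cr²⁺]^1/[Tl⁺]^2.
From E = E° − (0.0592/n) log Q: log Q = (E° − E)·n/0.0592 = (+0.54 − (+0.556))·2/0.0592 = -0.5405.
So 2·log[Tl⁺] = 1·log(0.00041) − log Q = -3.3872 − (-0.5405) = -2.8467; log[Tl⁺] = -2.8467 / 2 = -1.4233; [Tl⁺] = 10^(-1.4233) ≈ 0.038 M.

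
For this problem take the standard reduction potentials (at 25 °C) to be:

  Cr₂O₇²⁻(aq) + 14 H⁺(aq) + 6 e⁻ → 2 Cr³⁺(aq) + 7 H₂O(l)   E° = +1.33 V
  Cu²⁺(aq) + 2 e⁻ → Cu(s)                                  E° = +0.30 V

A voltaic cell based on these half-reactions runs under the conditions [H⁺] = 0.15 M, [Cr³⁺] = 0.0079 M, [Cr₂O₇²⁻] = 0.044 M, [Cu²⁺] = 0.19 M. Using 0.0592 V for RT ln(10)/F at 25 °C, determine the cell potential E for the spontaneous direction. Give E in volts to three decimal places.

Cr₂O₇²⁻/Cr³⁺ is the cathode (higher E°), Cu²⁺/Cu the anode: E°cell = +1.33 − (+0.30) = +1.03 V, n = 6.
Overall: Cr₂O₇²⁻(aq) + 14 H⁺(aq) + 3 Cu(s) → 2 Cr³⁺(aq) + 7 H₂O(l) + 3 Cu²⁺(aq)
Q = [Cr³⁺]^2·[Cu²⁺]^3 / ([Cr₂O₇²⁻]·[H⁺]^14); log Q = 6.523.
E = E° − (0.0592/n) log Q = +1.03 − (0.0592/6)(6.523) = +0.966 V.

+0.966 V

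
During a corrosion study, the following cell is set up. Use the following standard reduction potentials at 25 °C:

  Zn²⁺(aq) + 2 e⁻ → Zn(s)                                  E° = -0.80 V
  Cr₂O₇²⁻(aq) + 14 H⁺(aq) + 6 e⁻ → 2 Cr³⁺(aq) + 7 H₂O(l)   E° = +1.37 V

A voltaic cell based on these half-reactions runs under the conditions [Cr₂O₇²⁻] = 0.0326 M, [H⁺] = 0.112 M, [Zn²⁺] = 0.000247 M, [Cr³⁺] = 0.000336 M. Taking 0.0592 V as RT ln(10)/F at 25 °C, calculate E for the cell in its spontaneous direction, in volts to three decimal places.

Cr₂O₇²⁻/Cr³⁺ is the cathode (higher E°), Zn²⁺/Zn the anode: E°cell = +1.37 − (-0.80) = +2.17 V, n = 6.
Overall: Cr₂O₇²⁻(aq) + 14 H⁺(aq) + 3 Zn(s) → 2 Cr³⁺(aq) + 7 H₂O(l) + 3 Zn²⁺(aq)
Q = [Cr³⁺]^2·[Zn²⁺]^3 / ([Cr₂O₇²⁻]·[H⁺]^14); log Q = -2.972.
E = E° − (0.0592/n) log Q = +2.17 − (0.0592/6)(-2.972) = +2.199 V.

+2.199 V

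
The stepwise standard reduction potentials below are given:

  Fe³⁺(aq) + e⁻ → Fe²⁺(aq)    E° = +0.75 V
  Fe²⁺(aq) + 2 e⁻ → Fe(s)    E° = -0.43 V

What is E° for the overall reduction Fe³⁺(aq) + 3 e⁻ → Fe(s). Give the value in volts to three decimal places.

-0.037 V

Standard free energies of sequential steps add: ΔG°₃ = ΔG°₁ + ΔG°₂, so n₃E°₃ = n₁E°₁ + n₂E°₂.
E°₃ = (1×+0.75 + 2×-0.43) / 3 = (-0.110) / 3 = -0.037 V.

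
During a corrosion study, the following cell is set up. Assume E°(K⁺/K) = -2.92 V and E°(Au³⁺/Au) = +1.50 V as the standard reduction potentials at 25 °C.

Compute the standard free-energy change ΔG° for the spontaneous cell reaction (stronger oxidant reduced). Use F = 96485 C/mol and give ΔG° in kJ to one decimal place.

-1279.4 kJ

Au³⁺/Au (E° = +1.50 V) is the cathode; K⁺/K (E° = -2.92 V) is the anode, so E°cell = +4.42 V.
Balancing electrons gives n = 3 (lcm of 3 and 1).
ΔG° = −nFE° = −(3)(96485)(+4.42) = -1,279,391 J = -1279.4 kJ.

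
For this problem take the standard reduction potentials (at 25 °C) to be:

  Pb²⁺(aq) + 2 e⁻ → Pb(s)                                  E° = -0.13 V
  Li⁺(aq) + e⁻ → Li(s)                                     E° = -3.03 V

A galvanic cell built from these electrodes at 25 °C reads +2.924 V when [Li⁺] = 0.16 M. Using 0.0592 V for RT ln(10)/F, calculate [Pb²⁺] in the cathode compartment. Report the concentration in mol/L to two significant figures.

0.17 M

Pb²⁺/Pb is the cathode, Li⁺/Li the anode: E°cell = +2.90 V, n = 2.
Overall reaction: Pb²⁺(aq) + 2 Li(s) → Pb(s) + 2 Li⁺(aq); Q = [Li⁺]^2/[Pb²⁺]^1.
From E = E° − (0.0592/n) log Q: log Q = (E° − E)·n/0.0592 = (+2.90 − (+2.924))·2/0.0592 = -0.8108.
So 1·log[Pb²⁺] = 2·log(0.16) − log Q = -1.5918 − (-0.8108) = -0.7810; [Pb²⁺] = 10^(-0.7810) ≈ 0.17 M.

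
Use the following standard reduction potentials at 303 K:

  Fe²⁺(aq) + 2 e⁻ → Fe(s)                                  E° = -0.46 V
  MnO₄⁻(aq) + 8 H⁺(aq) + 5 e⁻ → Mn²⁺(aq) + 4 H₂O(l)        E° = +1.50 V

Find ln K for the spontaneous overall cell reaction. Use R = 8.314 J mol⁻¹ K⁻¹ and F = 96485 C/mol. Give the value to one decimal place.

Cathode: MnO₄⁻/Mn²⁺; anode: Fe²⁺/Fe. E°cell = (+1.50) − (-0.46) = +1.96 V, with n = 10.
ΔG° = −nFE° = −RT ln K, so ln K = nFE°/(RT) = (10)(96485)(+1.96) / ((8.314)(303)) = 750.694.

750.7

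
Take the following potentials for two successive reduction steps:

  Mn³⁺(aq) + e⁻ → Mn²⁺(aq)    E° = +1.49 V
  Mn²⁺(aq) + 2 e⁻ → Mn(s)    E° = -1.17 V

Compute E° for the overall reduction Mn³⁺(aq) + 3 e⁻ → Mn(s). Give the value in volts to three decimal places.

Adding the free-energy changes (−nFE°) of the two steps gives −n₃FE°₃ = −n₁FE°₁ − n₂FE°₂.
E°₃ = (1×+1.49 + 2×-1.17) / 3 = (-0.850) / 3 = -0.283 V.

-0.283 V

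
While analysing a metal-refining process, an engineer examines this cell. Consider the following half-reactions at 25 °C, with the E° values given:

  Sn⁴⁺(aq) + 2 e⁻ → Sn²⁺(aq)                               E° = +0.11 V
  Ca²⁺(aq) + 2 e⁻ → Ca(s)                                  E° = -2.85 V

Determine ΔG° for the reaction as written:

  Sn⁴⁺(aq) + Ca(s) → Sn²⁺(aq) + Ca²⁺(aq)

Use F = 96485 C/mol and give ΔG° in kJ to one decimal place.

As written, Sn⁴⁺/Sn²⁺ is reduced (cathode) and Ca²⁺/Ca is oxidised (anode), so E°cell = (+0.11) − (-2.85) = +2.96 V.
Balancing electrons gives n = 2.
ΔG° = −nFE° = −(2)(96485)(+2.96) = -571,191 J = -571.2 kJ.

-571.2 kJ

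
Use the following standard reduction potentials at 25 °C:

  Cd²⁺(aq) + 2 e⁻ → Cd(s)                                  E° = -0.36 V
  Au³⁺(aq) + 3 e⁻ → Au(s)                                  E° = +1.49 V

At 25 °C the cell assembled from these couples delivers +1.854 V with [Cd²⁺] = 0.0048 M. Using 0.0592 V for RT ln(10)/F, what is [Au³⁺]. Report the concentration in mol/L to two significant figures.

0.00053 M

Au³⁺/Au is the cathode, Cd²⁺/Cd the anode: E°cell = +1.85 V, n = 6.
Overall reaction: 2 Au³⁺(aq) + 3 Cd(s) → 2 Au(s) + 3 Cd²⁺(aq); Q = [Cd²⁺]^3/[Au³⁺]^2.
From E = E° − (0.0592/n) log Q: log Q = (E° − E)·n/0.0592 = (+1.85 − (+1.854))·6/0.0592 = -0.4054.
So 2·log[Au³⁺] = 3·log(0.0048) − log Q = -6.9563 − (-0.4054) = -6.5509; log[Au³⁺] = -6.5509 / 2 = -3.2755; [Au³⁺] = 10^(-3.2755) ≈ 0.00053 M.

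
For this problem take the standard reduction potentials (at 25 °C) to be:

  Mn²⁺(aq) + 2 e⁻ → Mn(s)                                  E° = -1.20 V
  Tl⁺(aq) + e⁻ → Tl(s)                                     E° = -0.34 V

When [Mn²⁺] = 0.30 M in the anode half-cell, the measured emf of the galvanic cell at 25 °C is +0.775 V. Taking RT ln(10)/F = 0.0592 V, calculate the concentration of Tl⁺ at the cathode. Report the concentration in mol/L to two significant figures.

0.020 M

Tl⁺/Tl is the cathode, Mn²⁺/Mn the anode: E°cell = +0.86 V, n = 2.
Overall reaction: 2 Tl⁺(aq) + Mn(s) → 2 Tl(s) + Mn²⁺(aq); Q = [Mn²⁺]^1/[Tl⁺]^2.
From E = E° − (0.0592/n) log Q: log Q = (E° − E)·n/0.0592 = (+0.86 − (+0.775))·2/0.0592 = 2.8716.
So 2·log[Tl⁺] = 1·log(0.3) − log Q = -0.5229 − (2.8716) = -3.3945; log[Tl⁺] = -3.3945 / 2 = -1.6972; [Tl⁺] = 10^(-1.6972) ≈ 0.020 M.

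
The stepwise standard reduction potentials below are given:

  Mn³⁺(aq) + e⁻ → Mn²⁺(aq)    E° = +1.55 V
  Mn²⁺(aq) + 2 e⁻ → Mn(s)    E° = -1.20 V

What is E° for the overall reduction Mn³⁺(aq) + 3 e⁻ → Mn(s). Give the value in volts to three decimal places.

Adding the free-energy changes (−nFE°) of the two steps gives −n₃FE°₃ = −n₁FE°₁ − n₂FE°₂.
E°₃ = (1×+1.55 + 2×-1.20) / 3 = (-0.850) / 3 = -0.283 V.

-0.283 V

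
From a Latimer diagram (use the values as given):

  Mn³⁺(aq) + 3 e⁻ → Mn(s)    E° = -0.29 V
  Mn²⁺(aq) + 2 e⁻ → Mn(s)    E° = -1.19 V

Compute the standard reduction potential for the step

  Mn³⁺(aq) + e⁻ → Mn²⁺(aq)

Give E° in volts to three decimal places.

+1.510 V

Sequential free energies add, so n₃E°₃ = n₁E°₁ + n₂E°₂.
With n₃ = 3, and the known step contributing 2×(-1.19) V, the unknown satisfies 1·E° = 3×(-0.29) − 2×(-1.19) = +1.510.
E° = +1.510 / 1 = +1.510 V.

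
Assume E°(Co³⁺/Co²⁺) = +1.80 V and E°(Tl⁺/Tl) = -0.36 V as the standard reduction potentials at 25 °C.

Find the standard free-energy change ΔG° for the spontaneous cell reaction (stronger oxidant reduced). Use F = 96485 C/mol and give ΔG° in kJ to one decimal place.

Co³⁺/Co²⁺ (E° = +1.80 V) is the cathode; Tl⁺/Tl (E° = -0.36 V) is the anode, so E°cell = +2.16 V.
Balancing electrons gives n = 1 (lcm of 1 and 1).
ΔG° = −nFE° = −(1)(96485)(+2.16) = -208,408 J = -208.4 kJ.

-208.4 kJ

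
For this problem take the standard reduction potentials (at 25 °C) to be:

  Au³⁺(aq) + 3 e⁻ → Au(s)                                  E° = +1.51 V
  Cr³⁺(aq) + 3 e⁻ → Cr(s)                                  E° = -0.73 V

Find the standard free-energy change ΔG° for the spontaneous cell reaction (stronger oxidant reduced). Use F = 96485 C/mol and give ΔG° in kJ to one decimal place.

Au³⁺/Au (E° = +1.51 V) is the cathode; Cr³⁺/Cr (E° = -0.73 V) is the anode, so E°cell = +2.24 V.
Balancing electrons gives n = 3 (lcm of 3 and 3).
ΔG° = −nFE° = −(3)(96485)(+2.24) = -648,379 J = -648.4 kJ.

-648.4 kJ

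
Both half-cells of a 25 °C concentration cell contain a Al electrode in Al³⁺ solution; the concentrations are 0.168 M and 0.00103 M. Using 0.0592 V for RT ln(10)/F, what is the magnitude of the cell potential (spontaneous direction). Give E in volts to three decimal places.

+0.044 V

For a concentration cell E°cell = 0. The 0.168 M side is the cathode (reduction is favoured where [Al³⁺] is higher).
With n = 3, E = −(0.0592/3) log([Al³⁺]ₐₙ/[Al³⁺]꜀ₐₜ) = −(0.0592/3) log(0.00103/0.168) = −(0.0592/3)(-2.212) = +0.044 V.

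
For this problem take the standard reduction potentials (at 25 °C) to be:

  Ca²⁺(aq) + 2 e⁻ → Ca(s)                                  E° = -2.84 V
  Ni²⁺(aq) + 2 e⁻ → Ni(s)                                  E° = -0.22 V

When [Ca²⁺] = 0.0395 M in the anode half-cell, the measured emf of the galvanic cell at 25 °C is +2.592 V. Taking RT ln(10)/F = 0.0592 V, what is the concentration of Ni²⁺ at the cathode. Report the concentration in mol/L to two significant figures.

0.0045 M

Ni²⁺/Ni is the cathode, Ca²⁺/Ca the anode: E°cell = +2.62 V, n = 2.
Overall reaction: Ni²⁺(aq) + Ca(s) → Ni(s) + Ca²⁺(aq); Q = [Ca²⁺]^1/[Ni²⁺]^1.
From E = E° − (0.0592/n) log Q: log Q = (E° − E)·n/0.0592 = (+2.62 − (+2.592))·2/0.0592 = 0.9459.
So 1·log[Ni²⁺] = 1·log(0.0395) − log Q = -1.4034 − (0.9459) = -2.3493; [Ni²⁺] = 10^(-2.3493) ≈ 0.0045 M.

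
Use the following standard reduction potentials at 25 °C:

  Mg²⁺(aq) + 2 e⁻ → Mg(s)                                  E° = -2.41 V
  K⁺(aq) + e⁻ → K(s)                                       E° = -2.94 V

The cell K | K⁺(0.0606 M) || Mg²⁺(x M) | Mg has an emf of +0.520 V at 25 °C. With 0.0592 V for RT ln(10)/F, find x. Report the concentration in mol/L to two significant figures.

Mg²⁺/Mg is the cathode, K⁺/K the anode: E°cell = +0.53 V, n = 2.
Overall reaction: Mg²⁺(aq) + 2 K(s) → Mg(s) + 2 K⁺(aq); Q = [K⁺]^2/[Mg²⁺]^1.
From E = E° − (0.0592/n) log Q: log Q = (E° − E)·n/0.0592 = (+0.53 − (+0.520))·2/0.0592 = 0.3378.
So 1·log[Mg²⁺] = 2·log(0.0606) − log Q = -2.4351 − (0.3378) = -2.7729; [Mg²⁺] = 10^(-2.7729) ≈ 0.0017 M.

0.0017 M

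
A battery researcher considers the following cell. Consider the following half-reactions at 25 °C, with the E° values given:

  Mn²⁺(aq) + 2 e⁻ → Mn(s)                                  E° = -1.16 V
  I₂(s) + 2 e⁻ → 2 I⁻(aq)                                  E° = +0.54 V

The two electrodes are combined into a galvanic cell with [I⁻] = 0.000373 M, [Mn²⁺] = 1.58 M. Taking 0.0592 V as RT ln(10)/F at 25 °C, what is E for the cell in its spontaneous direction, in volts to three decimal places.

I₂/I⁻ is the cathode (higher E°), Mn²⁺/Mn the anode: E°cell = +0.54 − (-1.16) = +1.70 V, n = 2.
Overall: I₂(s) + Mn(s) → 2 I⁻(aq) + Mn²⁺(aq)
Q = [I⁻]^2·[Mn²⁺]; log Q = -6.658.
E = E° − (0.0592/n) log Q = +1.70 − (0.0592/2)(-6.658) = +1.897 V.

+1.897 V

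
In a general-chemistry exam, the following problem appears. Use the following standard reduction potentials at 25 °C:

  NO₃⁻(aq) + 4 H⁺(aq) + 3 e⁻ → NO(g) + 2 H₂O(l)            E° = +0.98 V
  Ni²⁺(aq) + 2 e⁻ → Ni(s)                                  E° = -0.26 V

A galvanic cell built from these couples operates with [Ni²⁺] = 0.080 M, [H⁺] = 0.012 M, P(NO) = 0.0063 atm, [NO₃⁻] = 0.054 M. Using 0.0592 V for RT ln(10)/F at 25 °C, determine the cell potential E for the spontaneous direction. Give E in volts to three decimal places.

+1.139 V

NO₃⁻/NO is the cathode (higher E°), Ni²⁺/Ni the anode: E°cell = +0.98 − (-0.26) = +1.24 V, n = 6.
Overall: 2 NO₃⁻(aq) + 8 H⁺(aq) + 3 Ni(s) → 2 NO(g) + 4 H₂O(l) + 3 Ni²⁺(aq)
Q = P(NO)^2·[Ni²⁺]^3 / ([NO₃⁻]^2·[H⁺]^8); log Q = 10.210.
E = E° − (0.0592/n) log Q = +1.24 − (0.0592/6)(10.210) = +1.139 V.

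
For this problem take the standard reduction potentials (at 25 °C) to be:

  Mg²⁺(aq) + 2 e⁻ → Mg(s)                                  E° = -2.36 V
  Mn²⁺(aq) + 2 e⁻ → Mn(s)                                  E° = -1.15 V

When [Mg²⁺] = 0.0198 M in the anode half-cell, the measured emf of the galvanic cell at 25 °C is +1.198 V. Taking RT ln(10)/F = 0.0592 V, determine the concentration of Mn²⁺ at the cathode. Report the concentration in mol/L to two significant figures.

0.0078 M

Mn²⁺/Mn is the cathode, Mg²⁺/Mg the anode: E°cell = +1.21 V, n = 2.
Overall reaction: Mn²⁺(aq) + Mg(s) → Mn(s) + Mg²⁺(aq); Q = [Mg²⁺]^1/[Mn²⁺]^1.
From E = E° − (0.0592/n) log Q: log Q = (E° − E)·n/0.0592 = (+1.21 − (+1.198))·2/0.0592 = 0.4054.
So 1·log[Mn²⁺] = 1·log(0.0198) − log Q = -1.7033 − (0.4054) = -2.1087; [Mn²⁺] = 10^(-2.1087) ≈ 0.0078 M.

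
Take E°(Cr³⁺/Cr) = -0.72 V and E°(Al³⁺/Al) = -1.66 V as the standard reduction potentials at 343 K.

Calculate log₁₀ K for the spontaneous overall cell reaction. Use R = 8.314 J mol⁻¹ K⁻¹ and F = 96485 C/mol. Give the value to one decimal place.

41.4

Cathode: Cr³⁺/Cr; anode: Al³⁺/Al. E°cell = (-0.72) − (-1.66) = +0.94 V, with n = 3.
ΔG° = −nFE° = −RT ln K, so ln K = nFE°/(RT) = (3)(96485)(+0.94) / ((8.314)(343)) = 95.412.
log₁₀ K = 95.412 / ln 10 = 41.4.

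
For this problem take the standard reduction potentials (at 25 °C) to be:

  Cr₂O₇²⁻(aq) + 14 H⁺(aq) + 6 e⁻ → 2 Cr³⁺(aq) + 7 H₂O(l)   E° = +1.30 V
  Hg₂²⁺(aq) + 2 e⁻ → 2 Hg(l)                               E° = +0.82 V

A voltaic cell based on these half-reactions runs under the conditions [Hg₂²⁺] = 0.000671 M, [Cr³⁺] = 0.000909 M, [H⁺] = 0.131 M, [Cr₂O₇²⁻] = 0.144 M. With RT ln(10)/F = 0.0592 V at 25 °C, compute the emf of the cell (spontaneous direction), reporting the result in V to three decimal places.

Cr₂O₇²⁻/Cr³⁺ is the cathode (higher E°), Hg₂²⁺/Hg the anode: E°cell = +1.30 − (+0.82) = +0.48 V, n = 6.
Overall: Cr₂O₇²⁻(aq) + 14 H⁺(aq) + 6 Hg(l) → 2 Cr³⁺(aq) + 7 H₂O(l) + 3 Hg₂²⁺(aq)
Q = [Cr³⁺]^2·[Hg₂²⁺]^3 / ([Cr₂O₇²⁻]·[H⁺]^14); log Q = -2.403.
E = E° − (0.0592/n) log Q = +0.48 − (0.0592/6)(-2.403) = +0.504 V.

+0.504 V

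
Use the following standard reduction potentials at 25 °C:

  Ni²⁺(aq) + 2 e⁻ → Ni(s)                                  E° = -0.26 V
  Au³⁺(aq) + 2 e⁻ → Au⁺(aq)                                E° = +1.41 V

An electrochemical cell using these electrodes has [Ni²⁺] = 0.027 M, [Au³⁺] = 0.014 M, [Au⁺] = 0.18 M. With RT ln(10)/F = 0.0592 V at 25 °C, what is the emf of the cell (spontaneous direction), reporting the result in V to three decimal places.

+1.684 V

Au³⁺/Au⁺ is the cathode (higher E°), Ni²⁺/Ni the anode: E°cell = +1.41 − (-0.26) = +1.67 V, n = 2.
Overall: Au³⁺(aq) + Ni(s) → Au⁺(aq) + Ni²⁺(aq)
Q = [Au⁺]·[Ni²⁺] / ([Au³⁺]); log Q = -0.459.
E = E° − (0.0592/n) log Q = +1.67 − (0.0592/2)(-0.459) = +1.684 V.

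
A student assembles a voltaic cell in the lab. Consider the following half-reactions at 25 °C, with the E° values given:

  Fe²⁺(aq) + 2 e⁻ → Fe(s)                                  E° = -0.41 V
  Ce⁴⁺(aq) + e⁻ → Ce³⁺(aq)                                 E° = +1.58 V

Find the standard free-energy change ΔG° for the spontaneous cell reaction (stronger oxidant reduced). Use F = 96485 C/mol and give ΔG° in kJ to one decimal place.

Ce⁴⁺/Ce³⁺ (E° = +1.58 V) is the cathode; Fe²⁺/Fe (E° = -0.41 V) is the anode, so E°cell = +1.99 V.
Balancing electrons gives n = 2 (lcm of 1 and 2).
ΔG° = −nFE° = −(2)(96485)(+1.99) = -384,010 J = -384.0 kJ.

-384.0 kJ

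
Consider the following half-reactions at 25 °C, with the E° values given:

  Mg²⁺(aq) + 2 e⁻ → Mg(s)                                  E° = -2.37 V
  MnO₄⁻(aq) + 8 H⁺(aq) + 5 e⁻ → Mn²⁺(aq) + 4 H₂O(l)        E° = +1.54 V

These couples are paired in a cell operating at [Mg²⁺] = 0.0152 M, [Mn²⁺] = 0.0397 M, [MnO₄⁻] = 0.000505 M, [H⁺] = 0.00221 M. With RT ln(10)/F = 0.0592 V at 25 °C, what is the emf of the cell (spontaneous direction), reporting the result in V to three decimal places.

+3.690 V

MnO₄⁻/Mn²⁺ is the cathode (higher E°), Mg²⁺/Mg the anode: E°cell = +1.54 − (-2.37) = +3.91 V, n = 10.
Overall: 2 MnO₄⁻(aq) + 16 H⁺(aq) + 5 Mg(s) → 2 Mn²⁺(aq) + 8 H₂O(l) + 5 Mg²⁺(aq)
Q = [Mn²⁺]^2·[Mg²⁺]^5 / ([MnO₄⁻]^2·[H⁺]^16); log Q = 37.190.
E = E° − (0.0592/n) log Q = +3.91 − (0.0592/10)(37.190) = +3.690 V.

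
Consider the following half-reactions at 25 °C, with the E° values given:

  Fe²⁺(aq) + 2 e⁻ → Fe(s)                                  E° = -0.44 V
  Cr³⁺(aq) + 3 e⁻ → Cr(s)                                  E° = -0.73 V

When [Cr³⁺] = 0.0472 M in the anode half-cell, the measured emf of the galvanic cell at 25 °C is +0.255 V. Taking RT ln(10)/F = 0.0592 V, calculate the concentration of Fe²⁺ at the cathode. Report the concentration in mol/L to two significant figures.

Fe²⁺/Fe is the cathode, Cr³⁺/Cr the anode: E°cell = +0.29 V, n = 6.
Overall reaction: 3 Fe²⁺(aq) + 2 Cr(s) → 3 Fe(s) + 2 Cr³⁺(aq); Q = [Cr³⁺]^2/[Fe²⁺]^3.
From E = E° − (0.0592/n) log Q: log Q = (E° − E)·n/0.0592 = (+0.29 − (+0.255))·6/0.0592 = 3.5473.
So 3·log[Fe²⁺] = 2·log(0.0472) − log Q = -2.6521 − (3.5473) = -6.1994; log[Fe²⁺] = -6.1994 / 3 = -2.0665; [Fe²⁺] = 10^(-2.0665) ≈ 0.0086 M.

0.0086 M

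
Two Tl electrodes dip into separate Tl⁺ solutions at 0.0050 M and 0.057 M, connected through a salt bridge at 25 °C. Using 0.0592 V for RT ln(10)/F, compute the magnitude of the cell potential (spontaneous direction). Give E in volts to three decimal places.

+0.063 V

For a concentration cell E°cell = 0. The 0.057 M side is the cathode (reduction is favoured where [Tl⁺] is higher).
With n = 1, E = −(0.0592/1) log([Tl⁺]ₐₙ/[Tl⁺]꜀ₐₜ) = −(0.0592/1) log(0.005/0.057) = −(0.0592/1)(-1.057) = +0.063 V.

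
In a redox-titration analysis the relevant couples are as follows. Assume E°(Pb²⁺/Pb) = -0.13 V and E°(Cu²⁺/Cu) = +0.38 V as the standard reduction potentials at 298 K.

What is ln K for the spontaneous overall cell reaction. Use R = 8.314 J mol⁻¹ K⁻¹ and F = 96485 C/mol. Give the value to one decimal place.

Cathode: Cu²⁺/Cu; anode: Pb²⁺/Pb. E°cell = (+0.38) − (-0.13) = +0.51 V, with n = 2.
ΔG° = −nFE° = −RT ln K, so ln K = nFE°/(RT) = (2)(96485)(+0.51) / ((8.314)(298)) = 39.722.

39.7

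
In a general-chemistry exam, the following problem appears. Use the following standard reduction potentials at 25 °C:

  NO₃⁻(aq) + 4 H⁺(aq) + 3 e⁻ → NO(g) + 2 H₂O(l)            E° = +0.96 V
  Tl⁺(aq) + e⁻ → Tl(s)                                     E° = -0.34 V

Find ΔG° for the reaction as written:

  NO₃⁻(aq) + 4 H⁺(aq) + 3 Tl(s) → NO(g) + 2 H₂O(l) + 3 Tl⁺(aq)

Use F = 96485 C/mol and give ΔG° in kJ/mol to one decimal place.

-376.3 kJ/mol

As written, NO₃⁻/NO is reduced (cathode) and Tl⁺/Tl is oxidised (anode), so E°cell = (+0.96) − (-0.34) = +1.30 V.
Balancing electrons gives n = 3.
ΔG° = −nFE° = −(3)(96485)(+1.30) = -376,292 J = -376.3 kJ/mol.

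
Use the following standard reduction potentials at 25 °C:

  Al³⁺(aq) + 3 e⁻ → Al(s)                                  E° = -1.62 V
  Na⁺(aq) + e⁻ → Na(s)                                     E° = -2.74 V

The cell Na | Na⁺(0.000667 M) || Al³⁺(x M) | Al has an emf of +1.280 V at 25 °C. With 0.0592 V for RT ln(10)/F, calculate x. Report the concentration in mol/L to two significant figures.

0.038 M

Al³⁺/Al is the cathode, Na⁺/Na the anode: E°cell = +1.12 V, n = 3.
Overall reaction: Al³⁺(aq) + 3 Na(s) → Al(s) + 3 Na⁺(aq); Q = [Na⁺]^3/[Al³⁺]^1.
From E = E° − (0.0592/n) log Q: log Q = (E° − E)·n/0.0592 = (+1.12 − (+1.280))·3/0.0592 = -8.1081.
So 1·log[Al³⁺] = 3·log(0.000667) − log Q = -9.5276 − (-8.1081) = -1.4195; [Al³⁺] = 10^(-1.4195) ≈ 0.038 M.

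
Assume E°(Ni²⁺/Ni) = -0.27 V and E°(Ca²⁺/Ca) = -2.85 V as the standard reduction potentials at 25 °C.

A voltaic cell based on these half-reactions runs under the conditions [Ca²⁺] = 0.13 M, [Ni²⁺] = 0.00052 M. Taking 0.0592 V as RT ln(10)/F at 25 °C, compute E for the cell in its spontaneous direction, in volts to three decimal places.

+2.509 V

Ni²⁺/Ni is the cathode (higher E°), Ca²⁺/Ca the anode: E°cell = -0.27 − (-2.85) = +2.58 V, n = 2.
Overall: Ni²⁺(aq) + Ca(s) → Ni(s) + Ca²⁺(aq)
Q = [Ca²⁺] / ([Ni²⁺]); log Q = 2.398.
E = E° − (0.0592/n) log Q = +2.58 − (0.0592/2)(2.398) = +2.509 V.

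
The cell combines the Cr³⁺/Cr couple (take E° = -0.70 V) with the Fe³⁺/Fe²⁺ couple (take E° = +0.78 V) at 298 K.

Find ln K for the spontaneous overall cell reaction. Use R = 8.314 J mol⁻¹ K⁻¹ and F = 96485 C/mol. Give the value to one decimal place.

Cathode: Fe³⁺/Fe²⁺; anode: Cr³⁺/Cr. E°cell = (+0.78) − (-0.70) = +1.48 V, with n = 3.
ΔG° = −nFE° = −RT ln K, so ln K = nFE°/(RT) = (3)(96485)(+1.48) / ((8.314)(298)) = 172.909.

172.9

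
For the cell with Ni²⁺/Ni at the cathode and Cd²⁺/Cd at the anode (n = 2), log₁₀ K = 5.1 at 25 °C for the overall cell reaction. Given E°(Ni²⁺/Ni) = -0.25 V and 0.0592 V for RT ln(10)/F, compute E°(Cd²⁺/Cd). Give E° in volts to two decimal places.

-0.40 V

E°cell = (0.0592/n)·log K = (0.0592/2)(5.1) = +0.151 V.
Since Ni²⁺/Ni is the cathode and Cd²⁺/Cd the anode, E°cell = E°(Ni²⁺/Ni) − E°(Cd²⁺/Cd).
So E°(Cd²⁺/Cd) = E°(Ni²⁺/Ni) − E°cell = (-0.25) − (+0.151) = -0.40 V.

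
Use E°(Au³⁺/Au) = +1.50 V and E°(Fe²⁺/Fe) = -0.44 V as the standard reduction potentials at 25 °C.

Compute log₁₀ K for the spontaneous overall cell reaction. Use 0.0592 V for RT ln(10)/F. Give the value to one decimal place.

Cathode: Au³⁺/Au; anode: Fe²⁺/Fe. E°cell = +1.94 V, n = 6.
log K = nE°cell / 0.0592 = (6)(+1.94) / 0.0592 = 196.6.

196.6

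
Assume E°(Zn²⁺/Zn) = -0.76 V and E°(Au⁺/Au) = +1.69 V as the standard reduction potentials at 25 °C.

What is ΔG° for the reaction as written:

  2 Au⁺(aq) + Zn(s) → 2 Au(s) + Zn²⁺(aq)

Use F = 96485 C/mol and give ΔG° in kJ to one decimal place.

-472.8 kJ

As written, Au⁺/Au is reduced (cathode) and Zn²⁺/Zn is oxidised (anode), so E°cell = (+1.69) − (-0.76) = +2.45 V.
Balancing electrons gives n = 2.
ΔG° = −nFE° = −(2)(96485)(+2.45) = -472,777 J = -472.8 kJ.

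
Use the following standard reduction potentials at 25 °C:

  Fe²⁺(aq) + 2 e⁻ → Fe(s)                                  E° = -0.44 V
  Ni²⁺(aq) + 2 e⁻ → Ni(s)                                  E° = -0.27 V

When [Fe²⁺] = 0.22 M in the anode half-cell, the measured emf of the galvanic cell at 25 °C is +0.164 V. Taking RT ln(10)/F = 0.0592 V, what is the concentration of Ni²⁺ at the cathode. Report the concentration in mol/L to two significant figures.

Ni²⁺/Ni is the cathode, Fe²⁺/Fe the anode: E°cell = +0.17 V, n = 2.
Overall reaction: Ni²⁺(aq) + Fe(s) → Ni(s) + Fe²⁺(aq); Q = [Fe²⁺]^1/[Ni²⁺]^1.
From E = E° − (0.0592/n) log Q: log Q = (E° − E)·n/0.0592 = (+0.17 − (+0.164))·2/0.0592 = 0.2027.
So 1·log[Ni²⁺] = 1·log(0.22) − log Q = -0.6576 − (0.2027) = -0.8603; [Ni²⁺] = 10^(-0.8603) ≈ 0.14 M.

0.14 M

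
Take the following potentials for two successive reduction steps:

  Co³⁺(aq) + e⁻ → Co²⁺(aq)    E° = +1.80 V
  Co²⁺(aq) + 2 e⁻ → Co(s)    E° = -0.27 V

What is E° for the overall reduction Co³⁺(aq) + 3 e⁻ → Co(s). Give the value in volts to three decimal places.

+0.420 V

Since ΔG° = −nFE° is additive over sequential reductions, n₃E°₃ = n₁E°₁ + n₂E°₂.
E°₃ = (1×+1.80 + 2×-0.27) / 3 = (+1.260) / 3 = +0.420 V.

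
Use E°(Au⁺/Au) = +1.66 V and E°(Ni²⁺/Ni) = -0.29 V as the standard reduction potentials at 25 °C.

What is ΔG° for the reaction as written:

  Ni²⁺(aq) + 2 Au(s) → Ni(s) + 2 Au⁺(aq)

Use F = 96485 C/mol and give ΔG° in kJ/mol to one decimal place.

+376.3 kJ/mol

As written, Ni²⁺/Ni is reduced (cathode) and Au⁺/Au is oxidised (anode), so E°cell = (-0.29) − (+1.66) = -1.95 V.
Balancing electrons gives n = 2.
ΔG° = −nFE° = −(2)(96485)(-1.95) = 376,292 J = +376.3 kJ/mol.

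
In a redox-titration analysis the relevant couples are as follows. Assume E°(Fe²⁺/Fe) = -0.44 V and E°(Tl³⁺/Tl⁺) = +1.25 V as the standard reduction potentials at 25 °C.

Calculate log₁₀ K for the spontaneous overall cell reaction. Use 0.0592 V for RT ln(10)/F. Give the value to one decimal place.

Cathode: Tl³⁺/Tl⁺; anode: Fe²⁺/Fe. E°cell = +1.69 V, n = 2.
log K = nE°cell / 0.0592 = (2)(+1.69) / 0.0592 = 57.1.

57.1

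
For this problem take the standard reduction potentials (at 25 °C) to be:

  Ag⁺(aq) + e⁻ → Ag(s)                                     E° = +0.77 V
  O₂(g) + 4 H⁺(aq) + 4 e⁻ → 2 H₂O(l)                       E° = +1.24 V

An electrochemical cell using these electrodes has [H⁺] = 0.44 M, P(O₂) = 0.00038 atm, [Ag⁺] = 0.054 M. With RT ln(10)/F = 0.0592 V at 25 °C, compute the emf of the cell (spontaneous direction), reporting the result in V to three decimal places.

+0.473 V

O₂/H₂O is the cathode (higher E°), Ag⁺/Ag the anode: E°cell = +1.24 − (+0.77) = +0.47 V, n = 4.
Overall: O₂(g) + 4 H⁺(aq) + 4 Ag(s) → 2 H₂O(l) + 4 Ag⁺(aq)
Q = [Ag⁺]^4 / (P(O₂)·[H⁺]^4); log Q = -0.224.
E = E° − (0.0592/n) log Q = +0.47 − (0.0592/4)(-0.224) = +0.473 V.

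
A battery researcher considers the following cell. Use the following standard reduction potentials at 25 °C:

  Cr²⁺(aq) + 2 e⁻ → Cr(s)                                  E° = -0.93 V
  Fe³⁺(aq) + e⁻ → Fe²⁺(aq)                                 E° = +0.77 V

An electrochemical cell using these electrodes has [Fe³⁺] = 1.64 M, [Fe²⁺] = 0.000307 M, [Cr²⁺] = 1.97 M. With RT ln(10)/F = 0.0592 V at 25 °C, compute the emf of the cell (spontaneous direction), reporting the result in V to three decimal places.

Fe³⁺/Fe²⁺ is the cathode (higher E°), Cr²⁺/Cr the anode: E°cell = +0.77 − (-0.93) = +1.70 V, n = 2.
Overall: 2 Fe³⁺(aq) + Cr(s) → 2 Fe²⁺(aq) + Cr²⁺(aq)
Q = [Fe²⁺]^2·[Cr²⁺] / ([Fe³⁺]^2); log Q = -7.161.
E = E° − (0.0592/n) log Q = +1.70 − (0.0592/2)(-7.161) = +1.912 V.

+1.912 V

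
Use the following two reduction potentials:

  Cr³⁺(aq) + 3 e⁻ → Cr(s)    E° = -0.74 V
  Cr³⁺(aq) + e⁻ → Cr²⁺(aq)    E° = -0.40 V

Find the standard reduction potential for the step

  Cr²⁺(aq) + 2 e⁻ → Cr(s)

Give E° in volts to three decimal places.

Sequential free energies add, so n₃E°₃ = n₁E°₁ + n₂E°₂.
With n₃ = 3, and the known step contributing 1×(-0.40) V, the unknown satisfies 2·E° = 3×(-0.74) − 1×(-0.40) = -1.820.
E° = -1.820 / 2 = -0.910 V.

-0.910 V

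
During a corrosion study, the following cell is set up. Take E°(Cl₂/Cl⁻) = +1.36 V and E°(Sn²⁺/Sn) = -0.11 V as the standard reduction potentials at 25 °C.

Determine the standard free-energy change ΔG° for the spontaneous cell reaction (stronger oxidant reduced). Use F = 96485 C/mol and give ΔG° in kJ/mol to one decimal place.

-283.7 kJ/mol

Cl₂/Cl⁻ (E° = +1.36 V) is the cathode; Sn²⁺/Sn (E° = -0.11 V) is the anode, so E°cell = +1.47 V.
Balancing electrons gives n = 2 (lcm of 2 and 2).
ΔG° = −nFE° = −(2)(96485)(+1.47) = -283,666 J = -283.7 kJ/mol.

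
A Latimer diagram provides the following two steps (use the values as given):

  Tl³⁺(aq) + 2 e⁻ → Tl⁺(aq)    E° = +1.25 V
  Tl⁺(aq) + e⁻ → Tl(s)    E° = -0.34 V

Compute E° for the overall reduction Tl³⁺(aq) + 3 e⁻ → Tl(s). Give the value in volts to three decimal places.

+0.720 V

Standard free energies of sequential steps add: ΔG°₃ = ΔG°₁ + ΔG°₂, so n₃E°₃ = n₁E°₁ + n₂E°₂.
E°₃ = (2×+1.25 + 1×-0.34) / 3 = (+2.160) / 3 = +0.720 V.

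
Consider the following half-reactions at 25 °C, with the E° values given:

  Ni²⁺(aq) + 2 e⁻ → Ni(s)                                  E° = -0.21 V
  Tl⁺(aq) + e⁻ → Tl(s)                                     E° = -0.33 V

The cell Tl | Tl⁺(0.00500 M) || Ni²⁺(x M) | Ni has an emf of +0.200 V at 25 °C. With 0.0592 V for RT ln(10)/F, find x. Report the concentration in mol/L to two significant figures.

Ni²⁺/Ni is the cathode, Tl⁺/Tl the anode: E°cell = +0.12 V, n = 2.
Overall reaction: Ni²⁺(aq) + 2 Tl(s) → Ni(s) + 2 Tl⁺(aq); Q = [Tl⁺]^2/[Ni²⁺]^1.
From E = E° − (0.0592/n) log Q: log Q = (E° − E)·n/0.0592 = (+0.12 − (+0.200))·2/0.0592 = -2.7027.
So 1·log[Ni²⁺] = 2·log(0.005) − log Q = -4.6021 − (-2.7027) = -1.8994; [Ni²⁺] = 10^(-1.8994) ≈ 0.013 M.

0.013 M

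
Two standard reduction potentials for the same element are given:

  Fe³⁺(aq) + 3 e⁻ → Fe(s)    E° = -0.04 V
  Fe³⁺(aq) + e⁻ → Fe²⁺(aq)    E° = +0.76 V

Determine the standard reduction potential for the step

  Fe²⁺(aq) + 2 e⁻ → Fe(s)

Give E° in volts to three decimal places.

-0.440 V

Sequential free energies add, so n₃E°₃ = n₁E°₁ + n₂E°₂.
With n₃ = 3, and the known step contributing 1×(+0.76) V, the unknown satisfies 2·E° = 3×(-0.04) − 1×(+0.76) = -0.880.
E° = -0.880 / 2 = -0.440 V.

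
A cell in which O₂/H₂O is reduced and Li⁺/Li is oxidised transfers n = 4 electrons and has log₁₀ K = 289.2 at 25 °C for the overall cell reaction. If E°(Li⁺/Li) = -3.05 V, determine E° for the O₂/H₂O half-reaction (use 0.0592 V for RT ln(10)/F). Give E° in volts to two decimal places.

+1.23 V

E°cell = (0.0592/n)·log K = (0.0592/4)(289.2) = +4.280 V.
Since O₂/H₂O is the cathode and Li⁺/Li the anode, E°cell = E°(O₂/H₂O) − E°(Li⁺/Li).
So E°(O₂/H₂O) = E°cell + E°(Li⁺/Li) = +4.280 + (-3.05) = +1.23 V.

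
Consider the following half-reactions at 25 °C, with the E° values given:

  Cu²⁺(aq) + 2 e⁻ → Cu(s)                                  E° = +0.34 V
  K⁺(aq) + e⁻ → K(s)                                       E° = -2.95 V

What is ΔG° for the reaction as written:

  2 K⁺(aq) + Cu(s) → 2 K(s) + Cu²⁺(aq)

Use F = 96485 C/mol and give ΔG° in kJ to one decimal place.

+634.9 kJ

As written, K⁺/K is reduced (cathode) and Cu²⁺/Cu is oxidised (anode), so E°cell = (-2.95) − (+0.34) = -3.29 V.
Balancing electrons gives n = 2.
ΔG° = −nFE° = −(2)(96485)(-3.29) = 634,871 J = +634.9 kJ.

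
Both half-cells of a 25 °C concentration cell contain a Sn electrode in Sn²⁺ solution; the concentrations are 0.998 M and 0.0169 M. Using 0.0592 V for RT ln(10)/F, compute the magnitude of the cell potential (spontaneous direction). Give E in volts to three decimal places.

For a concentration cell E°cell = 0. The 0.998 M side is the cathode (reduction is favoured where [Sn²⁺] is higher).
With n = 2, E = −(0.0592/2) log([Sn²⁺]ₐₙ/[Sn²⁺]꜀ₐₜ) = −(0.0592/2) log(0.0169/0.998) = −(0.0592/2)(-1.771) = +0.052 V.

+0.052 V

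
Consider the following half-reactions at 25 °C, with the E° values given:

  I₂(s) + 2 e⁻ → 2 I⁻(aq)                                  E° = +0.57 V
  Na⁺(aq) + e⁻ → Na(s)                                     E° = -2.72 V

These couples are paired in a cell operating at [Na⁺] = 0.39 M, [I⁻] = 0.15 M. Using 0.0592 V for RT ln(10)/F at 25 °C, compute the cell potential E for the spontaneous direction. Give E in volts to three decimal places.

+3.363 V

I₂/I⁻ is the cathode (higher E°), Na⁺/Na the anode: E°cell = +0.57 − (-2.72) = +3.29 V, n = 2.
Overall: I₂(s) + 2 Na(s) → 2 I⁻(aq) + 2 Na⁺(aq)
Q = [I⁻]^2·[Na⁺]^2; log Q = -2.466.
E = E° − (0.0592/n) log Q = +3.29 − (0.0592/2)(-2.466) = +3.363 V.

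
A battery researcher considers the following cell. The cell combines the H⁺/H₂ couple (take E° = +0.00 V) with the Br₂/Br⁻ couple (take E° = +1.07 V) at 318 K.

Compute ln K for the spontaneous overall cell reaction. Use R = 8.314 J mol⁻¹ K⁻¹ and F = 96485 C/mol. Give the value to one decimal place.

Cathode: Br₂/Br⁻; anode: H⁺/H₂. E°cell = (+1.07) − (+0.00) = +1.07 V, with n = 2.
ΔG° = −nFE° = −RT ln K, so ln K = nFE°/(RT) = (2)(96485)(+1.07) / ((8.314)(318)) = 78.097.

78.1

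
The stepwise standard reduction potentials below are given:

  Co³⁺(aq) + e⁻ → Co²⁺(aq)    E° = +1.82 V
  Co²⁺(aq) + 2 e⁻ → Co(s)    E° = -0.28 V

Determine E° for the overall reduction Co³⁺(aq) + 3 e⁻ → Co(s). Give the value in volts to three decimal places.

Adding the free-energy changes (−nFE°) of the two steps gives −n₃FE°₃ = −n₁FE°₁ − n₂FE°₂.
E°₃ = (1×+1.82 + 2×-0.28) / 3 = (+1.260) / 3 = +0.420 V.

+0.420 V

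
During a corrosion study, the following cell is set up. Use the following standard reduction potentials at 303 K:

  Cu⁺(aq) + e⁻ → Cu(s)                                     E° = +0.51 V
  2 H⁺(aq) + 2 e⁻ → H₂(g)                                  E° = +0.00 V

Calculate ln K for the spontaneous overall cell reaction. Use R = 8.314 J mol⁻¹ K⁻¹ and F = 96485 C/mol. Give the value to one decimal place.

Cathode: Cu⁺/Cu; anode: H⁺/H₂. E°cell = (+0.51) − (+0.00) = +0.51 V, with n = 2.
ΔG° = −nFE° = −RT ln K, so ln K = nFE°/(RT) = (2)(96485)(+0.51) / ((8.314)(303)) = 39.067.

39.1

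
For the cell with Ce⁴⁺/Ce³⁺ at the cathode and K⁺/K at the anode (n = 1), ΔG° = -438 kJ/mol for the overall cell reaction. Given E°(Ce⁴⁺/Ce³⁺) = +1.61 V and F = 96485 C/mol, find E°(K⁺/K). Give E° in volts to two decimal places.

-2.93 V

E°cell = −ΔG°/(nF) = −(-438×10³)/((1)(96485)) = +4.540 V.
Since Ce⁴⁺/Ce³⁺ is the cathode and K⁺/K the anode, E°cell = E°(Ce⁴⁺/Ce³⁺) − E°(K⁺/K).
So E°(K⁺/K) = E°(Ce⁴⁺/Ce³⁺) − E°cell = (+1.61) − (+4.540) = -2.93 V.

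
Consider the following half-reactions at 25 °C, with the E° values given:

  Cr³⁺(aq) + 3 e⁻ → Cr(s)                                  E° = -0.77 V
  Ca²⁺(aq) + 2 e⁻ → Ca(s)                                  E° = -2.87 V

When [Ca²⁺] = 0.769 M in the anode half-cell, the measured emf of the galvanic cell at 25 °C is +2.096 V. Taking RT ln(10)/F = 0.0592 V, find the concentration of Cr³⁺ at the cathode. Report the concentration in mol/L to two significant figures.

Cr³⁺/Cr is the cathode, Ca²⁺/Ca the anode: E°cell = +2.10 V, n = 6.
Overall reaction: 2 Cr³⁺(aq) + 3 Ca(s) → 2 Cr(s) + 3 Ca²⁺(aq); Q = [Ca²⁺]^3/[Cr³⁺]^2.
From E = E° − (0.0592/n) log Q: log Q = (E° − E)·n/0.0592 = (+2.10 − (+2.096))·6/0.0592 = 0.4054.
So 2·log[Cr³⁺] = 3·log(0.769) − log Q = -0.3422 − (0.4054) = -0.7476; log[Cr³⁺] = -0.7476 / 2 = -0.3738; [Cr³⁺] = 10^(-0.3738) ≈ 0.42 M.

0.42 M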